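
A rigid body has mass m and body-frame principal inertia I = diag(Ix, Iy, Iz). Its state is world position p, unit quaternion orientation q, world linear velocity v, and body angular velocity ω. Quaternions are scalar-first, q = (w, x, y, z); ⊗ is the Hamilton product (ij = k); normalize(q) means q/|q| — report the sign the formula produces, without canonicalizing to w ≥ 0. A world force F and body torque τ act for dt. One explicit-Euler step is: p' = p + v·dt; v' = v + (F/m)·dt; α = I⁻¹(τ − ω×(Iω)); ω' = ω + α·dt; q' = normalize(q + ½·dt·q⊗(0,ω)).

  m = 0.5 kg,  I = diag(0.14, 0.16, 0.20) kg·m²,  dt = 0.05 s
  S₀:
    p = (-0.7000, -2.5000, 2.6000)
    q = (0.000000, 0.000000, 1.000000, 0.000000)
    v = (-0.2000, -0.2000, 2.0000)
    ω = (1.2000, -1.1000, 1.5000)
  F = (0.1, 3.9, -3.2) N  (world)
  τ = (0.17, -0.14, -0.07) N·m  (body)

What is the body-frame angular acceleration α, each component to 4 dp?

α = (1.6857, -0.2000, -0.2180)

ω×(Iω) gyroscopic = (-0.0660, -0.1080, -0.0264)
angular accel α = (1.6857, -0.2000, -0.2180)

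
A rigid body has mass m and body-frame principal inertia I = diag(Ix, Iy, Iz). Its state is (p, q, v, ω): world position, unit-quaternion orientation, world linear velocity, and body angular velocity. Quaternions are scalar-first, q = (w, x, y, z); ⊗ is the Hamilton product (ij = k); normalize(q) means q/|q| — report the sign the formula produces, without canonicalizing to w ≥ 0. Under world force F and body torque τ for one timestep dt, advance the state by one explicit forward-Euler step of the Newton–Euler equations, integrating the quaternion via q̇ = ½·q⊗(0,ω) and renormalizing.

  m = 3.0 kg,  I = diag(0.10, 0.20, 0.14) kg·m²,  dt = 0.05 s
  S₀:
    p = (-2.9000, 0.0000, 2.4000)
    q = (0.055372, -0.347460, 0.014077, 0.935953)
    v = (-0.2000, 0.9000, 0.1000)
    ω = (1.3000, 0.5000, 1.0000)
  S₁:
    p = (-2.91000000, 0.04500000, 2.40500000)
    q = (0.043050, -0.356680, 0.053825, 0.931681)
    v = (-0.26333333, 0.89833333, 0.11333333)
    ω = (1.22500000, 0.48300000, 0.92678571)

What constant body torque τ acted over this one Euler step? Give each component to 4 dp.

rate change Δω = (-0.07500000, -0.01700000, -0.07321429)
applied torque τ = (-0.1800, -0.1200, -0.1400)

τ = (-0.1800, -0.1200, -0.1400)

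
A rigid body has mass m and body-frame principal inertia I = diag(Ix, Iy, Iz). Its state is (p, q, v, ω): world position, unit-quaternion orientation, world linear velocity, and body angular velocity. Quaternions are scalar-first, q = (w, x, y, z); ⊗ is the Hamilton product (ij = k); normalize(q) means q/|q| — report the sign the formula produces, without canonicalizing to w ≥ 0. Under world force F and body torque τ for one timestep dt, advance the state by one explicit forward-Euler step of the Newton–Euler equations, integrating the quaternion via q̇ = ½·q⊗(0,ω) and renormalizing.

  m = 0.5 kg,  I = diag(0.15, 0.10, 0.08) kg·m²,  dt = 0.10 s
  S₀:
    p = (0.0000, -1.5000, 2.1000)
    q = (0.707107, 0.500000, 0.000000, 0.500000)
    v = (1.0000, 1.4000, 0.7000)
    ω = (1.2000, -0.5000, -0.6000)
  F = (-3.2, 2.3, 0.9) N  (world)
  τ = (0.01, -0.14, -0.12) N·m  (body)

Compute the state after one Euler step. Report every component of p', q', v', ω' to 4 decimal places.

α = I⁻¹(τ − ω×Iω) = (0.1067, -0.8960, -1.8750)
new body rate ω' = (1.2107, -0.5896, -0.7875)
q⊗(0,ω) = (-0.3000000, 1.0985284, 0.5464465, -0.6742642)
updated quaternion q' = (0.6903, 0.5535, 0.0273, 0.4651)
a = (-6.4000, 4.6000, 1.8000)
p + v·dt = (0.1000, -1.3600, 2.1700)
v' = v + a·dt = (0.3600, 1.8600, 0.8800)

p' = (0.1000, -1.3600, 2.1700)
q' = (0.6903, 0.5535, 0.0273, 0.4651)
v' = (0.3600, 1.8600, 0.8800)
ω' = (1.2107, -0.5896, -0.7875)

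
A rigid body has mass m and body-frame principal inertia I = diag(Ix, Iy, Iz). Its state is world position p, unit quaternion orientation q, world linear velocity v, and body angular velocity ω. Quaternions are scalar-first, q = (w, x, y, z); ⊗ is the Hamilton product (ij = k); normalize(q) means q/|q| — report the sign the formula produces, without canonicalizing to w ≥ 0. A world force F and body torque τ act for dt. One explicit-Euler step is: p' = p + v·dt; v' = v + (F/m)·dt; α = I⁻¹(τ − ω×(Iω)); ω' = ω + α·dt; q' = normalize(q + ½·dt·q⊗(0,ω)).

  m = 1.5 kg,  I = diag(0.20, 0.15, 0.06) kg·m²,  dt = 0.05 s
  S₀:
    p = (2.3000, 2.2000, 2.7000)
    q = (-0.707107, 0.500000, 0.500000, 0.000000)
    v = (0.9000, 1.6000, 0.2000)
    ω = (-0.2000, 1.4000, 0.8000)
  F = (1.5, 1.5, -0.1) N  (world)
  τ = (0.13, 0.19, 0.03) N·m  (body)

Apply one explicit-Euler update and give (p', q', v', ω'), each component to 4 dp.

a = (1.0000, 1.0000, -0.0667)
p' = p + v·dt = (2.3450, 2.2800, 2.7100)
v + (F/m)dt = (0.9500, 1.6500, 0.1967)
precession coupling ω×(Iω) = (-0.1008, -0.0224, 0.0140)
α = I⁻¹(τ − ω×Iω) = (1.1540, 1.4160, 0.2667)
ω + α·dt = (-0.1423, 1.4708, 0.8133)
Hamilton product q⊗(0,ω) = (-0.6000000, 0.5414214, -1.3899498, 0.2343144)
updated quaternion q' = (-0.7215, 0.5131, 0.4649, 0.0059)

p' = (2.3450, 2.2800, 2.7100)
q' = (-0.7215, 0.5131, 0.4649, 0.0059)
v' = (0.9500, 1.6500, 0.1967)
ω' = (-0.1423, 1.4708, 0.8133)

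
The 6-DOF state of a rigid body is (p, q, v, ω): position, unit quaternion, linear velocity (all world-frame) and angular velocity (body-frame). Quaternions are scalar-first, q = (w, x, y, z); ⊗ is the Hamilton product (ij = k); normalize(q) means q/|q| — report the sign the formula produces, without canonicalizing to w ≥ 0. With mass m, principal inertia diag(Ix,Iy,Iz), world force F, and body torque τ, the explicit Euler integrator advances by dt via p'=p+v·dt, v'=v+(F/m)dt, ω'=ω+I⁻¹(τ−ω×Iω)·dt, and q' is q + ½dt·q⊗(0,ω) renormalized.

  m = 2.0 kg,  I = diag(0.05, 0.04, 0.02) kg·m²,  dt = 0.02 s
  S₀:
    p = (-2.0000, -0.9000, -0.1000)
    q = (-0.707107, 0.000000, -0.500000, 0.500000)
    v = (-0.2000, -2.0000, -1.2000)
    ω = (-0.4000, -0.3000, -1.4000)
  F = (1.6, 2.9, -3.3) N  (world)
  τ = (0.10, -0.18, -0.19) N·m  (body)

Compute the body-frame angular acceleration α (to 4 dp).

α = (2.1680, -4.9200, -9.4400)

gyro term ω×Iω = (-0.0084, 0.0168, -0.0012)
angular accel α = (2.1680, -4.9200, -9.4400)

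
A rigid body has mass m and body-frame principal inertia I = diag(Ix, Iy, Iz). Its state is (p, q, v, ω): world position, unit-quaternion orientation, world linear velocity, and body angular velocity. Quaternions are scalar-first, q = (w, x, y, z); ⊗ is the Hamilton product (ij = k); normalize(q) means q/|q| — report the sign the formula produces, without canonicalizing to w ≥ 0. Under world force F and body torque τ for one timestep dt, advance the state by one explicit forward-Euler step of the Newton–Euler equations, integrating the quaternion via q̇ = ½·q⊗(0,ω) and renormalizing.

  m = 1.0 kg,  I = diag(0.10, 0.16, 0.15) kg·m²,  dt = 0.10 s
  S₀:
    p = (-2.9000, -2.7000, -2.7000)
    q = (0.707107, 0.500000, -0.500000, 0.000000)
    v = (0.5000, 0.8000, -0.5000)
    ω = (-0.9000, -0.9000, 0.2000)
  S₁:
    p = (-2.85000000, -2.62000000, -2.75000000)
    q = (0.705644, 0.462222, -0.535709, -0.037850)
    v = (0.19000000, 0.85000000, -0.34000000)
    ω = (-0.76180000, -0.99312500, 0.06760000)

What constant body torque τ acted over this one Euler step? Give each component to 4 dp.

ω₁ − ω₀ = (0.13820000, -0.09312500, -0.13240000)
gyro term ω₀×Iω₀ = (0.0018, 0.0090, 0.0486)
I·α + gyro = (0.1400, -0.1400, -0.1500)

τ = (0.1400, -0.1400, -0.1500)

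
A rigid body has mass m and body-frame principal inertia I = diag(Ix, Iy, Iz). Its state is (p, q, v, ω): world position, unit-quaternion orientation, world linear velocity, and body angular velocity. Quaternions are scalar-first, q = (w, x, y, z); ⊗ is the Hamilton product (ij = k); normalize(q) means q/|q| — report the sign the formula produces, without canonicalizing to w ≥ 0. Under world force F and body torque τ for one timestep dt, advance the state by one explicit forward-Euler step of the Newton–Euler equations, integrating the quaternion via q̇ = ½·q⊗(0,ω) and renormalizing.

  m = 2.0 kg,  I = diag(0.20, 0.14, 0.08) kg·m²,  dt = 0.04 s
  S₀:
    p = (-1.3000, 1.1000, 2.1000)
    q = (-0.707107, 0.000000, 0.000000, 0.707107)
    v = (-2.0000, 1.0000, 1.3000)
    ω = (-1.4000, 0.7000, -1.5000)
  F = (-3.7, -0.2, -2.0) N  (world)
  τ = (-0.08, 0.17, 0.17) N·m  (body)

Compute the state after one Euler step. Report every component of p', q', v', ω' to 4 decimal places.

angular accel α = (-0.7150, -0.5857, 1.3900)
ω + α·dt = (-1.4286, 0.6766, -1.4444)
2q̇ = q⊗(0,ω) = (1.0606605, 0.4949749, -1.4849247, 1.0606605)
q' = normalize(q + ½dt·q⊗(0,ω)) = (-0.6852, 0.0099, -0.0297, 0.7276)
a = (-1.8500, -0.1000, -1.0000)
new position p' = (-1.3800, 1.1400, 2.1520)
v' = v + a·dt = (-2.0740, 0.9960, 1.2600)

p' = (-1.3800, 1.1400, 2.1520)
q' = (-0.6852, 0.0099, -0.0297, 0.7276)
v' = (-2.0740, 0.9960, 1.2600)
ω' = (-1.4286, 0.6766, -1.4444)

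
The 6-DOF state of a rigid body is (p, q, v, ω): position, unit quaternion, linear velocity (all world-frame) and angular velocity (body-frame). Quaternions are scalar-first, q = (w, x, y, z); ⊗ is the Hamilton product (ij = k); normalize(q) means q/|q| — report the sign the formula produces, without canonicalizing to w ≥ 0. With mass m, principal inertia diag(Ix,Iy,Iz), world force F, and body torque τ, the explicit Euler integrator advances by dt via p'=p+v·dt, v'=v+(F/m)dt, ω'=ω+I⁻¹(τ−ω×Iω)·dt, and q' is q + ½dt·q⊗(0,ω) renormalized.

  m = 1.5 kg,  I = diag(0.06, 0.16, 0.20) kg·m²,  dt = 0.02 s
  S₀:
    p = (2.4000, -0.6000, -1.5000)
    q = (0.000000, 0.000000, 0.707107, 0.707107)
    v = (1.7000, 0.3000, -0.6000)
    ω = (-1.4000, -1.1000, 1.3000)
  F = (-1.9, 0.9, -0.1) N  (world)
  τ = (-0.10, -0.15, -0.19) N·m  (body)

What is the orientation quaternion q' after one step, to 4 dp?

q⊗(0,ω) = (-0.1414214, 1.6970568, -0.9899498, 0.9899498)
q + ½dt·q⊗(0,ω), renormalized = (-0.0014, 0.0170, 0.6970, 0.7168)

q' = (-0.0014, 0.0170, 0.6970, 0.7168)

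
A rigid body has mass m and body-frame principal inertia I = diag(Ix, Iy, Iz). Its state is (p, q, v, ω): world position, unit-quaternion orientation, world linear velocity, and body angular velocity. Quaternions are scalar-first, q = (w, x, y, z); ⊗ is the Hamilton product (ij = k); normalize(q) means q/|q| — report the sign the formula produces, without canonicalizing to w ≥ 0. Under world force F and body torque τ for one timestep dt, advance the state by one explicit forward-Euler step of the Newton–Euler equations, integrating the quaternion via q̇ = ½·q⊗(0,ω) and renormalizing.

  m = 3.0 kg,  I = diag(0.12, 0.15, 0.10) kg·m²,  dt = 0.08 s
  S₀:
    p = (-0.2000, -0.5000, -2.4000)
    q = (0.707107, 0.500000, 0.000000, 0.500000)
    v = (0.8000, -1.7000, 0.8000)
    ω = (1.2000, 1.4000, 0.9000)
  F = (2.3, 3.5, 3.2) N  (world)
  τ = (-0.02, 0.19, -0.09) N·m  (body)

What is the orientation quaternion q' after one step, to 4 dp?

2q̇ = q⊗(0,ω) = (-1.0500000, 0.1485284, 1.1399498, 1.3363963)
q' = normalize(q + ½dt·q⊗(0,ω)) = (0.6629, 0.5042, 0.0454, 0.5516)

q' = (0.6629, 0.5042, 0.0454, 0.5516)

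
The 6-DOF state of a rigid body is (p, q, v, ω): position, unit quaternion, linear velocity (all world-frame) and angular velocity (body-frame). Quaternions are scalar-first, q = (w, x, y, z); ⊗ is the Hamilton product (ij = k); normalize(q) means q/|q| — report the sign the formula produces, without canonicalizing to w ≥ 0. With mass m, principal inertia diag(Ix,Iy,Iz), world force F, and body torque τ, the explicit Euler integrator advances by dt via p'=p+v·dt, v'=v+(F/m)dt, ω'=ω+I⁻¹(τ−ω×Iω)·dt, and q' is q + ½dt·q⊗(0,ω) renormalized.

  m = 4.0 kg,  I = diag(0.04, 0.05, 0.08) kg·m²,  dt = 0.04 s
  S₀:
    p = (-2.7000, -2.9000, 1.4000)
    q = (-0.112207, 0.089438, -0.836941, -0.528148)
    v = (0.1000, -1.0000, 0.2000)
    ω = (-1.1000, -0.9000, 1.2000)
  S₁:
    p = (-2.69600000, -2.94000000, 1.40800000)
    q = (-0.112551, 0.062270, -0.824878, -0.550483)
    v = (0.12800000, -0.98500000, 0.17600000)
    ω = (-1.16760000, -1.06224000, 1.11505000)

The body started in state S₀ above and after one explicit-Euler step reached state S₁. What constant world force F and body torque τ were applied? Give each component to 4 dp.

F = (2.8000, 1.5000, -2.4000)
τ = (-0.1000, -0.1500, -0.1600)

ω₁ − ω₀ = (-0.06760000, -0.16224000, -0.08495000)
precession coupling = (-0.0324, 0.0528, 0.0099)
I·α + gyro = (-0.1000, -0.1500, -0.1600)
velocity change Δv = (0.02800000, 0.01500000, -0.02400000)
F = m·Δv/dt = (2.8000, 1.5000, -2.4000)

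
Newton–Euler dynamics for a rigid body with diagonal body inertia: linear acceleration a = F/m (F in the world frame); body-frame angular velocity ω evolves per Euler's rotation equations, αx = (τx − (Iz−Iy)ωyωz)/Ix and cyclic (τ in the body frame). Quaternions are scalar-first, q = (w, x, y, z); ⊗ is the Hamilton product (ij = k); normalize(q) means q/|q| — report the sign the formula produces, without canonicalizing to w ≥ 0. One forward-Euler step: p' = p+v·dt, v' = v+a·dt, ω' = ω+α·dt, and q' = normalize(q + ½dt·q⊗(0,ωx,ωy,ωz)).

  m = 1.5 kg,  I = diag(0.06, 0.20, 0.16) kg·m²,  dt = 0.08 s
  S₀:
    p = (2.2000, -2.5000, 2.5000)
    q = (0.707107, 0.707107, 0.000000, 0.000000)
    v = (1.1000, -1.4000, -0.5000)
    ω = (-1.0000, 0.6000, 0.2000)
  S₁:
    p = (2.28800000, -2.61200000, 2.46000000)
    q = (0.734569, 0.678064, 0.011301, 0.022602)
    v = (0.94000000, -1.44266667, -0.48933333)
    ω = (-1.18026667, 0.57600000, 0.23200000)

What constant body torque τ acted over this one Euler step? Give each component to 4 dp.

τ = (-0.1400, -0.0400, -0.0200)

rate change Δω = (-0.18026667, -0.02400000, 0.03200000)
τ = I·(Δω/dt) + ω₀×(Iω₀) = (-0.1400, -0.0400, -0.0200)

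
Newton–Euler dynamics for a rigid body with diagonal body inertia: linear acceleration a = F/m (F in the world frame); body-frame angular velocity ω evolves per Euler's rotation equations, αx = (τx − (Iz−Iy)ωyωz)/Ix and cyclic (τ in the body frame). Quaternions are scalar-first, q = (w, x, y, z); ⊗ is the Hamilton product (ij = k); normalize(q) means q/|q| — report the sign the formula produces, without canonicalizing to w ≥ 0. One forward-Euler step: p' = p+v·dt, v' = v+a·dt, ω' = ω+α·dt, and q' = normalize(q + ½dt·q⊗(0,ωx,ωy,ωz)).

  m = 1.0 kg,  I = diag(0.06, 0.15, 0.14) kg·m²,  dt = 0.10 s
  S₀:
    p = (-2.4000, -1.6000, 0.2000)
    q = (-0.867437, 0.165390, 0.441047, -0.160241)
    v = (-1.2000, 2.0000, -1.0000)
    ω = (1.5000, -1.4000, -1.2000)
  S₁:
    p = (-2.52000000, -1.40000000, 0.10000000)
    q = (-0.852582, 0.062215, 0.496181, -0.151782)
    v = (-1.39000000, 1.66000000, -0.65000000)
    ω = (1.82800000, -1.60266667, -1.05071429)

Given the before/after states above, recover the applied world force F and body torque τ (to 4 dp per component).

F = (-1.9000, -3.4000, 3.5000)
τ = (0.1800, -0.1600, 0.0200)

ω₁ − ω₀ = (0.32800000, -0.20266667, 0.14928571)
I·α + gyro = (0.1800, -0.1600, 0.0200)
Δv = v₁−v₀ = (-0.19000000, -0.34000000, 0.35000000)
applied force F = (-1.9000, -3.4000, 3.5000)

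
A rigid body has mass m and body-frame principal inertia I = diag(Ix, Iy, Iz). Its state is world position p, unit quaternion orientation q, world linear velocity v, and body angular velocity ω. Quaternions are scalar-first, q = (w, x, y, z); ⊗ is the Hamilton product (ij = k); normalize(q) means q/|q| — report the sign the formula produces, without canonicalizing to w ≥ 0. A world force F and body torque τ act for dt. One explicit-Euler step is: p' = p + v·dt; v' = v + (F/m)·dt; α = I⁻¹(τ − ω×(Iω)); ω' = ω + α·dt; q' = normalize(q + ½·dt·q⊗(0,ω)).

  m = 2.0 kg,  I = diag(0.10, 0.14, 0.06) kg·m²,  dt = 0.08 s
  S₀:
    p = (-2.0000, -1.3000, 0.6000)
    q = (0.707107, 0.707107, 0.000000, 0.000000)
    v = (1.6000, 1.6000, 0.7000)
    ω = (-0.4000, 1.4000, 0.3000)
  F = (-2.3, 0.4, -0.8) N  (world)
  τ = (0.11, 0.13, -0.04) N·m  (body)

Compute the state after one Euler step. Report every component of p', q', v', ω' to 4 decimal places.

p + v·dt = (-1.8720, -1.1720, 0.6560)
new velocity v' = (1.5080, 1.6160, 0.6680)
ω×(Iω) gyroscopic = (-0.0336, -0.0048, -0.0224)
angular accel α = (1.4360, 0.9629, -0.2933)
ω' = ω + α·dt = (-0.2851, 1.4770, 0.2765)
Hamilton product q⊗(0,ω) = (0.2828428, -0.2828428, 0.7778177, 1.2020819)
updated quaternion q' = (0.7172, 0.6946, 0.0311, 0.0480)

p' = (-1.8720, -1.1720, 0.6560)
q' = (0.7172, 0.6946, 0.0311, 0.0480)
v' = (1.5080, 1.6160, 0.6680)
ω' = (-0.2851, 1.4770, 0.2765)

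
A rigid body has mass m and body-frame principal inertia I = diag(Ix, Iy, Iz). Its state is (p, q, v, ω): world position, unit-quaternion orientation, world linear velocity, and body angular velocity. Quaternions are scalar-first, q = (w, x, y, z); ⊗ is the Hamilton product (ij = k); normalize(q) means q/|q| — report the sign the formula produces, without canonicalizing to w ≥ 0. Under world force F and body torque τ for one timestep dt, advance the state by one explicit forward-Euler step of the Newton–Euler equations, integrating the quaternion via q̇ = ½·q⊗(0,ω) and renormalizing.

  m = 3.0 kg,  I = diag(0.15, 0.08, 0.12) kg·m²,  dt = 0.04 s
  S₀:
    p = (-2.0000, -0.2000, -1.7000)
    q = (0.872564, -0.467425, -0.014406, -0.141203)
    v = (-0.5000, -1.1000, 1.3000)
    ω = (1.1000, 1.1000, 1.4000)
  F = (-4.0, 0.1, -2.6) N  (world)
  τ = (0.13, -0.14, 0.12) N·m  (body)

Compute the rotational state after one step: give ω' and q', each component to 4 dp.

ω×(Iω) gyroscopic = (0.0616, 0.0462, -0.0847)
(τ − ω×Iω)/I = (0.4560, -2.3275, 1.7058)
ω + α·dt = (1.1182, 1.0069, 1.4682)
q⊗(0,ω) = (0.7276983, 1.0949753, 1.4588921, 0.7232687)
q + ½dt·q⊗(0,ω), renormalized = (0.8863, -0.4451, 0.0148, -0.1266)

ω' = (1.1182, 1.0069, 1.4682)
q' = (0.8863, -0.4451, 0.0148, -0.1266)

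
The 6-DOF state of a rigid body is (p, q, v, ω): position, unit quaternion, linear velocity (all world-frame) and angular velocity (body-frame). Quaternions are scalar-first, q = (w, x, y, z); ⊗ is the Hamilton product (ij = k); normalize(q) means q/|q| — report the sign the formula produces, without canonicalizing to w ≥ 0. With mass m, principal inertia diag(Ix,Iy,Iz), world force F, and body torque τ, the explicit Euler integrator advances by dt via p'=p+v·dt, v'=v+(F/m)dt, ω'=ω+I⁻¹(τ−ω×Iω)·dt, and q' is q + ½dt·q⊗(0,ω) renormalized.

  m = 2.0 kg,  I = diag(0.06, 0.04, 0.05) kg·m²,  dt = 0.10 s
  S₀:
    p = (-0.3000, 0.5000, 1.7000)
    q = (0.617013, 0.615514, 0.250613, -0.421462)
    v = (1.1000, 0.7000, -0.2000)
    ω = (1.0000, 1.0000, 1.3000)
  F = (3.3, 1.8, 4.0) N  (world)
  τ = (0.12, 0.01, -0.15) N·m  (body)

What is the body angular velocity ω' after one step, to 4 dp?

ω' = (1.1783, 0.9925, 1.0400)

precession coupling ω×(Iω) = (0.0130, 0.0130, -0.0200)
α = I⁻¹(τ − ω×Iω) = (1.7833, -0.0750, -2.6000)
ω + α·dt = (1.1783, 0.9925, 1.0400)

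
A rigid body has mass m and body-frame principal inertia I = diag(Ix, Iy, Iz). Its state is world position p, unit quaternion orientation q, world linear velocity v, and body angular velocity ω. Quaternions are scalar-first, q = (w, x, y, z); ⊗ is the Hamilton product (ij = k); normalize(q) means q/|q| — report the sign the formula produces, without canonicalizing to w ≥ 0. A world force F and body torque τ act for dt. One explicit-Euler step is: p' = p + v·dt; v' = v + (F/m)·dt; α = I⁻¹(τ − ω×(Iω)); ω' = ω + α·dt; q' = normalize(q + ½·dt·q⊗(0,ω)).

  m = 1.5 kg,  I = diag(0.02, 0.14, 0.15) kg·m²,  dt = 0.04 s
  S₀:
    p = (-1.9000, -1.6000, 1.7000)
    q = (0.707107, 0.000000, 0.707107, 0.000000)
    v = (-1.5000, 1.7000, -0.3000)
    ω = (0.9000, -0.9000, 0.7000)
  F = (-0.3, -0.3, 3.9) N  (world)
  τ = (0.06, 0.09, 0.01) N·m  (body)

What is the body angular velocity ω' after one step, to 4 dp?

gyro term ω×Iω = (-0.0063, -0.0819, -0.0972)
angular accel α = (3.3150, 1.2279, 0.7147)
ω' = ω + α·dt = (1.0326, -0.8509, 0.7286)

ω' = (1.0326, -0.8509, 0.7286)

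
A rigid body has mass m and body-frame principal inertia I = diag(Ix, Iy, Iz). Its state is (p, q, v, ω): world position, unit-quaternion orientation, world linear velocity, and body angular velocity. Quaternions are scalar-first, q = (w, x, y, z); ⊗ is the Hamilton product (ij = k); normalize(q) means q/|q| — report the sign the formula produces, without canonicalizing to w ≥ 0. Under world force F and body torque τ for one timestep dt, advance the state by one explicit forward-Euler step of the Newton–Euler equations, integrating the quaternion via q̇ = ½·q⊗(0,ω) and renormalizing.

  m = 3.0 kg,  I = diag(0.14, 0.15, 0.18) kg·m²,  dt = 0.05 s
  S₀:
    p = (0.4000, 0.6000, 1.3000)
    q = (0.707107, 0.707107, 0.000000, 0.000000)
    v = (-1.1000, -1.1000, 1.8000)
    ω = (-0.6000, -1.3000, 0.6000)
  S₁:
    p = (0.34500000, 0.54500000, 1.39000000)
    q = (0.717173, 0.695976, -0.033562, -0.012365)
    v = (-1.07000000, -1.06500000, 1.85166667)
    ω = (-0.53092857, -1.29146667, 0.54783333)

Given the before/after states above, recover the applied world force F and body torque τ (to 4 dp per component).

F = (1.8000, 2.1000, 3.1000)
τ = (0.1700, 0.0400, -0.1800)

ω₁ − ω₀ = (0.06907143, 0.00853333, -0.05216667)
gyro term ω₀×Iω₀ = (-0.0234, 0.0144, 0.0078)
applied torque τ = (0.1700, 0.0400, -0.1800)
velocity change Δv = (0.03000000, 0.03500000, 0.05166667)
applied force F = (1.8000, 2.1000, 3.1000)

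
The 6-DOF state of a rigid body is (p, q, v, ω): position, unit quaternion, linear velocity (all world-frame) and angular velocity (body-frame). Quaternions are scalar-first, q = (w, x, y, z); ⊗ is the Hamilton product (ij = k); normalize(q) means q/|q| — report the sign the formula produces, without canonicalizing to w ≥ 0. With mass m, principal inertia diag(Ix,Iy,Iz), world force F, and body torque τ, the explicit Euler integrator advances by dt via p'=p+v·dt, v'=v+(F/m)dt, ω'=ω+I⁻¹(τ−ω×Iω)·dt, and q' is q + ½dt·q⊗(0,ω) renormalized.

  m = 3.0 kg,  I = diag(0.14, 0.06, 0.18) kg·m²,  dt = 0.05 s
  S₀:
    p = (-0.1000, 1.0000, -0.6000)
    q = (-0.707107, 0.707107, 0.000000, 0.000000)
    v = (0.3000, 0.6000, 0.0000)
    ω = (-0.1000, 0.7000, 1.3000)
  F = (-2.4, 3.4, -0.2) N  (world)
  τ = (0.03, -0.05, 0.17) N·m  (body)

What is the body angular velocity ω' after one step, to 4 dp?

ω' = (-0.1283, 0.6540, 1.3457)

(τ − ω×Iω)/I = (-0.5657, -0.9200, 0.9133)
ω' = ω + α·dt = (-0.1283, 0.6540, 1.3457)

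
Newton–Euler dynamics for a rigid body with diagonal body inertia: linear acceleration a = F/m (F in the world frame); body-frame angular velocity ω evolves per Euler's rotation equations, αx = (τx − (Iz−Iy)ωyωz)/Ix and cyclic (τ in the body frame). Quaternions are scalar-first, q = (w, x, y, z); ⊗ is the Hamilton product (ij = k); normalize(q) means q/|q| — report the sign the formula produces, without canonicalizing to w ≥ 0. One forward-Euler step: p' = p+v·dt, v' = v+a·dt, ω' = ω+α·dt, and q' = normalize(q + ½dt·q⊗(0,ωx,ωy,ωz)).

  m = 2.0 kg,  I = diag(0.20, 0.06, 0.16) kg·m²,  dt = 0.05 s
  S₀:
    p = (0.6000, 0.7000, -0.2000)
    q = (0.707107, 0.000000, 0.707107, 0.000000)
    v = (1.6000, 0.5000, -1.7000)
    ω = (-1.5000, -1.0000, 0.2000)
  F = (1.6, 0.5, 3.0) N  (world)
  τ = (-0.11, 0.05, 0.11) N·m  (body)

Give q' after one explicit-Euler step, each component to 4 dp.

q' = (0.7240, -0.0230, 0.6887, 0.0300)

2q̇ = q⊗(0,ω) = (0.7071070, -0.9192391, -0.7071070, 1.2020819)
updated quaternion q' = (0.7240, -0.0230, 0.6887, 0.0300)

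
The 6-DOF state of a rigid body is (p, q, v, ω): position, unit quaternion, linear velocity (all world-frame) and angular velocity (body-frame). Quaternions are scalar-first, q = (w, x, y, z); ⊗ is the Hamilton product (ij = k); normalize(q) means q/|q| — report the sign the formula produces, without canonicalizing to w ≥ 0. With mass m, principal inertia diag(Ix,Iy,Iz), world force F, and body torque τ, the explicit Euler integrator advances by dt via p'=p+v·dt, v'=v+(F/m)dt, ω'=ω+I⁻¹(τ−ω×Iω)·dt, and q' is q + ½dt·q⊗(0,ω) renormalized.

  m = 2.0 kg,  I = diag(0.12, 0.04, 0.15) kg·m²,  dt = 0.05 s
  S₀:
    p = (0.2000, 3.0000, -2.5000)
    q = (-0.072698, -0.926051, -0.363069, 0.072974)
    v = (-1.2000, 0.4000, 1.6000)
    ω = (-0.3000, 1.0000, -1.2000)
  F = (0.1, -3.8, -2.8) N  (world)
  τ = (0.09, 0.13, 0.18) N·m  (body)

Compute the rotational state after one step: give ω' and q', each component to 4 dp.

angular accel α = (1.8500, 3.5200, 1.0400)
ω + α·dt = (-0.2075, 1.1760, -1.1480)
Hamilton product q⊗(0,ω) = (0.1728225, 0.3845182, -1.2058514, -0.9477341)
updated quaternion q' = (-0.0683, -0.9157, -0.3929, 0.0492)

ω' = (-0.2075, 1.1760, -1.1480)
q' = (-0.0683, -0.9157, -0.3929, 0.0492)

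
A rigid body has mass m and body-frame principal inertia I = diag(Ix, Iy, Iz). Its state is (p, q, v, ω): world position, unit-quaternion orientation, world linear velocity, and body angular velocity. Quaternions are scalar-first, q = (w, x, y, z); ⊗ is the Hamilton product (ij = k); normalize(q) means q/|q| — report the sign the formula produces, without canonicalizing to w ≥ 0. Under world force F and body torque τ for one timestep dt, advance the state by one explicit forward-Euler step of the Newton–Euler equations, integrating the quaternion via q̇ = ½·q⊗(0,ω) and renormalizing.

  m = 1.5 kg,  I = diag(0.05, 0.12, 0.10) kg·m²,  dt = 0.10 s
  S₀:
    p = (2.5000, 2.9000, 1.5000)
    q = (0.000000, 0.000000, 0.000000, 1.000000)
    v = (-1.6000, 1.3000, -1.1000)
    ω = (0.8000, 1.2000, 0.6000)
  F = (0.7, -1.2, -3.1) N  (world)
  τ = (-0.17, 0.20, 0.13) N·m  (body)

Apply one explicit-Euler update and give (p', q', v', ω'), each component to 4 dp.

p' = (2.3400, 3.0300, 1.3900)
q' = (-0.0299, -0.0598, 0.0399, 0.9970)
v' = (-1.5533, 1.2200, -1.3067)
ω' = (0.4888, 1.3867, 0.6628)

gyro term ω×Iω = (-0.0144, -0.0240, 0.0672)
α = I⁻¹(τ − ω×Iω) = (-3.1120, 1.8667, 0.6280)
new body rate ω' = (0.4888, 1.3867, 0.6628)
q⊗(0,ω) = (-0.6000000, -1.2000000, 0.8000000, 0.0000000)
q + ½dt·q⊗(0,ω), renormalized = (-0.0299, -0.0598, 0.0399, 0.9970)
p + v·dt = (2.3400, 3.0300, 1.3900)
v' = v + a·dt = (-1.5533, 1.2200, -1.3067)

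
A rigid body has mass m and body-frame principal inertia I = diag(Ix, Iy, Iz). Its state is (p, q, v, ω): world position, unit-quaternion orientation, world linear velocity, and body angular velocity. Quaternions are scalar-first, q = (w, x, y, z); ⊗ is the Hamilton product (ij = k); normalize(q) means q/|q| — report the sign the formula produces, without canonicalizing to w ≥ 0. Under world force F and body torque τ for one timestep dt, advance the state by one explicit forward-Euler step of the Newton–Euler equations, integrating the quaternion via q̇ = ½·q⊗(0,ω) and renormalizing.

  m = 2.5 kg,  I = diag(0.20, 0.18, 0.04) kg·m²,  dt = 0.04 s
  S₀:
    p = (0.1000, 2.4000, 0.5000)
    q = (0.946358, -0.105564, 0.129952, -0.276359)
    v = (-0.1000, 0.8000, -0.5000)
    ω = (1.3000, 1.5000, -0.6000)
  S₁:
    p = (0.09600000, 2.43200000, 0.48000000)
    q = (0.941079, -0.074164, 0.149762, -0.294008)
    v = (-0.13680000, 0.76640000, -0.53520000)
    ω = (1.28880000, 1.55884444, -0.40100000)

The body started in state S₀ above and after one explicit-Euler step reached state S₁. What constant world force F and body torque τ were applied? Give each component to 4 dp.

F = (-2.3000, -2.1000, -2.2000)
τ = (0.0700, 0.1400, 0.1600)

velocity change Δv = (-0.03680000, -0.03360000, -0.03520000)
F = m·Δv/dt = (-2.3000, -2.1000, -2.2000)
ω₁ − ω₀ = (-0.01120000, 0.05884444, 0.19900000)
I·α + gyro = (0.0700, 0.1400, 0.1600)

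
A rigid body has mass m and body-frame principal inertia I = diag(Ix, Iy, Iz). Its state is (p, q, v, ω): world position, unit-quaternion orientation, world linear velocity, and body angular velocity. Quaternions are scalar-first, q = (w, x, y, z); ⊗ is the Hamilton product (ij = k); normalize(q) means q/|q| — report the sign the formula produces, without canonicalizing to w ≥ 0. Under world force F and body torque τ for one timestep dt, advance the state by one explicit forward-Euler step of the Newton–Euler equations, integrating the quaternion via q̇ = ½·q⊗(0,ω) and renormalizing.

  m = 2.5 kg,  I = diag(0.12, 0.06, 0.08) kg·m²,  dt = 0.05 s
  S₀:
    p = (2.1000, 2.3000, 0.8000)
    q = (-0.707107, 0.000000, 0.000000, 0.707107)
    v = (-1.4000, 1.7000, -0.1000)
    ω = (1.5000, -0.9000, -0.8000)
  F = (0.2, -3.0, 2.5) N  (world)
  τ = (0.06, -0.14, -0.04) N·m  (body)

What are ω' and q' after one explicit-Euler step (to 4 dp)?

angular accel α = (0.3800, -1.5333, -1.5125)
new body rate ω' = (1.5190, -0.9767, -0.8756)
2q̇ = q⊗(0,ω) = (0.5656856, -0.4242642, 1.6970568, 0.5656856)
q + ½dt·q⊗(0,ω), renormalized = (-0.6922, -0.0106, 0.0424, 0.7204)

ω' = (1.5190, -0.9767, -0.8756)
q' = (-0.6922, -0.0106, 0.0424, 0.7204)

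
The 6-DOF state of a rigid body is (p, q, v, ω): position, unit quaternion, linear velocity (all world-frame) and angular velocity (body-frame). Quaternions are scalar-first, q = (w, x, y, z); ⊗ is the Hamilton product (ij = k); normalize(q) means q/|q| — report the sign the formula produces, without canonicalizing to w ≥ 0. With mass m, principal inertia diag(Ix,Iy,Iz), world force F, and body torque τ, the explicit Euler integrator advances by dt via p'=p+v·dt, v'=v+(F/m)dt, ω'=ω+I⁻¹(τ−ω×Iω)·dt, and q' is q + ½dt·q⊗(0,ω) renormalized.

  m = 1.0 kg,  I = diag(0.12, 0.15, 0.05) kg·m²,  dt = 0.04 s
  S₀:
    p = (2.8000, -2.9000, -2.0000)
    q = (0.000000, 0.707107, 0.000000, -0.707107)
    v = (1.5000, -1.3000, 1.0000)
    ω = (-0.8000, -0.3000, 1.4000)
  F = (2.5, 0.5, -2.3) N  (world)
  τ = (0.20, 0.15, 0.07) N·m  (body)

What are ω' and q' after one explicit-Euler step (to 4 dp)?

ω' = (-0.7473, -0.2391, 1.4502)
q' = (0.0311, 0.7025, -0.0085, -0.7110)

gyro term ω×Iω = (0.0420, -0.0784, 0.0072)
angular accel α = (1.3167, 1.5227, 1.2560)
new body rate ω' = (-0.7473, -0.2391, 1.4502)
2q̇ = q⊗(0,ω) = (1.5556354, -0.2121321, -0.4242642, -0.2121321)
updated quaternion q' = (0.0311, 0.7025, -0.0085, -0.7110)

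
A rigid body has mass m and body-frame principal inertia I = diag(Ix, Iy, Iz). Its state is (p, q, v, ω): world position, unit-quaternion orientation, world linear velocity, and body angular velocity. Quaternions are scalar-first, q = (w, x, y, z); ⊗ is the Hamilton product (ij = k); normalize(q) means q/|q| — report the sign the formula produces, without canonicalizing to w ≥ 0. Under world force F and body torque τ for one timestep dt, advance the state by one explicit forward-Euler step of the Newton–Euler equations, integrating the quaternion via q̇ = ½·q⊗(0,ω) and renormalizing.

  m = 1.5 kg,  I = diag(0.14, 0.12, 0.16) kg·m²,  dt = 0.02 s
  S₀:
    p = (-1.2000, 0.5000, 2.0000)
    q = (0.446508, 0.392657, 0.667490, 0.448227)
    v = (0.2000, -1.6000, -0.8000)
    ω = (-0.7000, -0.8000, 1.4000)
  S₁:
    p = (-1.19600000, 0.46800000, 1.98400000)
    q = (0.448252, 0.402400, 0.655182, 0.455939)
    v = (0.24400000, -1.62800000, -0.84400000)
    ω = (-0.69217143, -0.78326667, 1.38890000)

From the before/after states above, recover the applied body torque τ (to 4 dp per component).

τ = (0.0100, 0.1200, -0.1000)

rate change Δω = (0.00782857, 0.01673333, -0.01110000)
ω₀×(Iω₀) = (-0.0448, 0.0196, -0.0112)
applied torque τ = (0.0100, 0.1200, -0.1000)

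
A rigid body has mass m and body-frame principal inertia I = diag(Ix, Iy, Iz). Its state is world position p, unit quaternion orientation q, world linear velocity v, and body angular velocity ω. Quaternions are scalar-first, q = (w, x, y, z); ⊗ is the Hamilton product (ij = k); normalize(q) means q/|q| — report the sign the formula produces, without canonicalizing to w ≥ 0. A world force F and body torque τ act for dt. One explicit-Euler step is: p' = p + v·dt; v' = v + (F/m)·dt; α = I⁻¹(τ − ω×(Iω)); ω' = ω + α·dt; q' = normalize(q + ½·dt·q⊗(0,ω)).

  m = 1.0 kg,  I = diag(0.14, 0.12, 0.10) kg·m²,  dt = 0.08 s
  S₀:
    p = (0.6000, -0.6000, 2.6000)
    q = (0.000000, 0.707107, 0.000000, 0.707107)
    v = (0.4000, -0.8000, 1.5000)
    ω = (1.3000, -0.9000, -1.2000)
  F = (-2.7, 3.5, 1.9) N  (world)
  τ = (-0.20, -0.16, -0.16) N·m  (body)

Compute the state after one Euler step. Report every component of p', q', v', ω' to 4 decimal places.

gyro term ω×Iω = (-0.0216, -0.0624, 0.0234)
α = I⁻¹(τ − ω×Iω) = (-1.2743, -0.8133, -1.8340)
ω + α·dt = (1.1981, -0.9651, -1.3467)
2q̇ = q⊗(0,ω) = (-0.0707107, 0.6363963, 1.7677675, -0.6363963)
updated quaternion q' = (-0.0028, 0.7303, 0.0705, 0.6795)
linear accel F/m = (-2.7000, 3.5000, 1.9000)
new position p' = (0.6320, -0.6640, 2.7200)
v + (F/m)dt = (0.1840, -0.5200, 1.6520)

p' = (0.6320, -0.6640, 2.7200)
q' = (-0.0028, 0.7303, 0.0705, 0.6795)
v' = (0.1840, -0.5200, 1.6520)
ω' = (1.1981, -0.9651, -1.3467)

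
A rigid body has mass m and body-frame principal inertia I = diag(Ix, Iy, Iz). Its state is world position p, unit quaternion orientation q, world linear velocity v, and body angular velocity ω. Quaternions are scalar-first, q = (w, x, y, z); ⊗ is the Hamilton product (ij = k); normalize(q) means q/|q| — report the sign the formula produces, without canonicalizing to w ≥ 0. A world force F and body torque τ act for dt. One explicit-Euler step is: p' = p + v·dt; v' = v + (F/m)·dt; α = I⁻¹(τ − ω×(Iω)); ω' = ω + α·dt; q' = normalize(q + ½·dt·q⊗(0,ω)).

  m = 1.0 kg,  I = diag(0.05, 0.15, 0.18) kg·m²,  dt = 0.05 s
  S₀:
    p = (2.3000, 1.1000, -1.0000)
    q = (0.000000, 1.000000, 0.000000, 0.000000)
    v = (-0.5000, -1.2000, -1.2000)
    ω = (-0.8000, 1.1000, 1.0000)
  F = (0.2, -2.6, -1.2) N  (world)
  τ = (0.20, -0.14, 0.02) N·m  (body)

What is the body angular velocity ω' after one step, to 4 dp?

ω' = (-0.6330, 1.0187, 1.0300)

ω×(Iω) gyroscopic = (0.0330, 0.1040, -0.0880)
(τ − ω×Iω)/I = (3.3400, -1.6267, 0.6000)
new body rate ω' = (-0.6330, 1.0187, 1.0300)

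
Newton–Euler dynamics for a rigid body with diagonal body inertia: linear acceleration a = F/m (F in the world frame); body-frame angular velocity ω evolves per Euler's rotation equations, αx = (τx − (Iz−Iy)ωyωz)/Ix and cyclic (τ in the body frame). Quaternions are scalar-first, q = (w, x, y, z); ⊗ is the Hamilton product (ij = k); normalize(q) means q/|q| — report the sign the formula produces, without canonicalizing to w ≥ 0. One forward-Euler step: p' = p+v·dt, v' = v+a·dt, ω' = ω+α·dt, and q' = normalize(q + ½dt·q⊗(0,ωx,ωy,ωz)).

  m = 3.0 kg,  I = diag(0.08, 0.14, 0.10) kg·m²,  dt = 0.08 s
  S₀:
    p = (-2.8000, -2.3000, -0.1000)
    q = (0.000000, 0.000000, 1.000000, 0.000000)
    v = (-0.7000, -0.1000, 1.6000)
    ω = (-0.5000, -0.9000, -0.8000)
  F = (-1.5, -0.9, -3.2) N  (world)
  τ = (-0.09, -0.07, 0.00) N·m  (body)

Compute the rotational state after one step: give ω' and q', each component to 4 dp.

ω' = (-0.5612, -0.9354, -0.8216)
q' = (0.0360, -0.0320, 0.9986, 0.0200)

precession coupling ω×(Iω) = (-0.0288, -0.0080, 0.0270)
angular accel α = (-0.7650, -0.4429, -0.2700)
ω + α·dt = (-0.5612, -0.9354, -0.8216)
2q̇ = q⊗(0,ω) = (0.9000000, -0.8000000, 0.0000000, 0.5000000)
q + ½dt·q⊗(0,ω), renormalized = (0.0360, -0.0320, 0.9986, 0.0200)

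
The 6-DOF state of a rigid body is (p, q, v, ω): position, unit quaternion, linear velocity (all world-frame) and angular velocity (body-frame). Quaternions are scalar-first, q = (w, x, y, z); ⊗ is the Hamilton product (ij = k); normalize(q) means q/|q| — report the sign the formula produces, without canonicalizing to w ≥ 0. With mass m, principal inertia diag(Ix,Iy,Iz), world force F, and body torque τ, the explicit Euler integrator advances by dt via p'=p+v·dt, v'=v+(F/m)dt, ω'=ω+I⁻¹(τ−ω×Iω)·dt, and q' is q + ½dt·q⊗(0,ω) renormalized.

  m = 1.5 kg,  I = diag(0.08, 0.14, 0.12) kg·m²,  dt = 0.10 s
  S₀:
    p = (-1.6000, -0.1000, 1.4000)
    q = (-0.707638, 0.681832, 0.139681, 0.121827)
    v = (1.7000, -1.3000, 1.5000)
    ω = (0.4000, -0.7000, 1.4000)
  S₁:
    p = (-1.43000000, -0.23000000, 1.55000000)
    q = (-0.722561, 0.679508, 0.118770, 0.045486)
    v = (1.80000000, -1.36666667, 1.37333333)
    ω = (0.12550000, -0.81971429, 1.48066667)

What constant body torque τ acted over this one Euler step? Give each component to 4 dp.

τ = (-0.2000, -0.1900, 0.0800)

ω₁ − ω₀ = (-0.27450000, -0.11971429, 0.08066667)
τ = I·(Δω/dt) + ω₀×(Iω₀) = (-0.2000, -0.1900, 0.0800)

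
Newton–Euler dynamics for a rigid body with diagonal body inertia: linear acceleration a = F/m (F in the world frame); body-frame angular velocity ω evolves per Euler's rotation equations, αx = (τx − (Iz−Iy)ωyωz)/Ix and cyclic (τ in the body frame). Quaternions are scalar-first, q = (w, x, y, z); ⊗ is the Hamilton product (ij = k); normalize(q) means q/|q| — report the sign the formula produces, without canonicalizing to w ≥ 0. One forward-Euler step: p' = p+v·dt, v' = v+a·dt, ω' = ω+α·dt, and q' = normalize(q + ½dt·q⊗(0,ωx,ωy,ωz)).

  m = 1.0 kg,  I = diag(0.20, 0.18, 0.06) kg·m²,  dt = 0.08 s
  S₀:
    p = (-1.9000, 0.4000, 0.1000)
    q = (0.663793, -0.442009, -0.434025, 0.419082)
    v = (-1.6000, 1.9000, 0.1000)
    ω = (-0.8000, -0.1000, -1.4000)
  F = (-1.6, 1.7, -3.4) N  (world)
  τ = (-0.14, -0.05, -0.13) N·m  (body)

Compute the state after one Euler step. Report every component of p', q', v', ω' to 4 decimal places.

p' = p + v·dt = (-2.0280, 0.5520, 0.1080)
new velocity v' = (-1.7280, 2.0360, -0.1720)
ω×(Iω) gyroscopic = (-0.0168, 0.1568, -0.0016)
angular accel α = (-0.6160, -1.1489, -2.1400)
new body rate ω' = (-0.8493, -0.1919, -1.5712)
q⊗(0,ω) = (0.1897051, 0.1185088, -1.0204575, -1.2323293)
q + ½dt·q⊗(0,ω), renormalized = (0.6700, -0.4364, -0.4739, 0.3690)

p' = (-2.0280, 0.5520, 0.1080)
q' = (0.6700, -0.4364, -0.4739, 0.3690)
v' = (-1.7280, 2.0360, -0.1720)
ω' = (-0.8493, -0.1919, -1.5712)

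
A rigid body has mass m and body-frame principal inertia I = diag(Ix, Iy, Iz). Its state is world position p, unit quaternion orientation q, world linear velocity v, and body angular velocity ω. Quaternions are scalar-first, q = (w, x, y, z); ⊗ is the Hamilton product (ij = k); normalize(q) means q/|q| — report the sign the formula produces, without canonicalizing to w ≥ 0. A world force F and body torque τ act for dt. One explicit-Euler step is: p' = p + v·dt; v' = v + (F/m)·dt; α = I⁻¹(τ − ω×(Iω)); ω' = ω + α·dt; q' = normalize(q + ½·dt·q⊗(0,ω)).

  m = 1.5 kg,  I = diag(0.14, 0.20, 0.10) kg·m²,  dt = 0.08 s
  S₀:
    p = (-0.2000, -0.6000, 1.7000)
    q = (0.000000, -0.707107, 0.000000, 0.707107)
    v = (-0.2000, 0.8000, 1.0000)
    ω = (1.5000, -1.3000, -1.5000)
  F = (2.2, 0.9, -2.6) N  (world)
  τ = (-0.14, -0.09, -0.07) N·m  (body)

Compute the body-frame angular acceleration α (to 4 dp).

α = (0.3929, 0.0000, 0.4700)

ω×(Iω) gyroscopic = (-0.1950, -0.0900, -0.1170)
α = I⁻¹(τ − ω×Iω) = (0.3929, 0.0000, 0.4700)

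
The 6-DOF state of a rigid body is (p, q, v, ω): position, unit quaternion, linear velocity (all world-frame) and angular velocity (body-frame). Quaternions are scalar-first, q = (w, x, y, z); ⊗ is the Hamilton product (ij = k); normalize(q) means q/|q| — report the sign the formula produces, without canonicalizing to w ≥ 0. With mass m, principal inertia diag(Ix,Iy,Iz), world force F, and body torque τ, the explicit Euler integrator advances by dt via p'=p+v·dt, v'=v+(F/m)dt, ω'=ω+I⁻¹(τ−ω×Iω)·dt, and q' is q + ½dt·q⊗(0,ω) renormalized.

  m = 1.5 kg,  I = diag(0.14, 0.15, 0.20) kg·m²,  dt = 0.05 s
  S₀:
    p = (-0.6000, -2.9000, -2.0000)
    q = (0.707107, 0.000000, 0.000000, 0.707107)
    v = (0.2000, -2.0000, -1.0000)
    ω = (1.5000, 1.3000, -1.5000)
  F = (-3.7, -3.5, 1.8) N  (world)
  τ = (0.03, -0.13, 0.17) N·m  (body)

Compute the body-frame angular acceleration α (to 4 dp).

gyro term ω×Iω = (-0.0975, 0.1350, 0.0195)
α = I⁻¹(τ − ω×Iω) = (0.9107, -1.7667, 0.7525)

α = (0.9107, -1.7667, 0.7525)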